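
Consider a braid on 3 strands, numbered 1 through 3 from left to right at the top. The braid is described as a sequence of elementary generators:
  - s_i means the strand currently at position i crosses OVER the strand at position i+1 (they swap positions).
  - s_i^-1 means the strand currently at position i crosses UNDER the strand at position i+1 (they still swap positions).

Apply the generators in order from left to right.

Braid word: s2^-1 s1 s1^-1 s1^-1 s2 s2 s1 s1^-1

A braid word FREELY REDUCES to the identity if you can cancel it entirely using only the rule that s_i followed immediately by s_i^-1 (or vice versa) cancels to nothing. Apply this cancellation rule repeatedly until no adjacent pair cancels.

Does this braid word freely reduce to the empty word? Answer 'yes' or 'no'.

Gen 1 (s2^-1): push. Stack: [s2^-1]
Gen 2 (s1): push. Stack: [s2^-1 s1]
Gen 3 (s1^-1): cancels prior s1. Stack: [s2^-1]
Gen 4 (s1^-1): push. Stack: [s2^-1 s1^-1]
Gen 5 (s2): push. Stack: [s2^-1 s1^-1 s2]
Gen 6 (s2): push. Stack: [s2^-1 s1^-1 s2 s2]
Gen 7 (s1): push. Stack: [s2^-1 s1^-1 s2 s2 s1]
Gen 8 (s1^-1): cancels prior s1. Stack: [s2^-1 s1^-1 s2 s2]
Reduced word: s2^-1 s1^-1 s2 s2

Answer: no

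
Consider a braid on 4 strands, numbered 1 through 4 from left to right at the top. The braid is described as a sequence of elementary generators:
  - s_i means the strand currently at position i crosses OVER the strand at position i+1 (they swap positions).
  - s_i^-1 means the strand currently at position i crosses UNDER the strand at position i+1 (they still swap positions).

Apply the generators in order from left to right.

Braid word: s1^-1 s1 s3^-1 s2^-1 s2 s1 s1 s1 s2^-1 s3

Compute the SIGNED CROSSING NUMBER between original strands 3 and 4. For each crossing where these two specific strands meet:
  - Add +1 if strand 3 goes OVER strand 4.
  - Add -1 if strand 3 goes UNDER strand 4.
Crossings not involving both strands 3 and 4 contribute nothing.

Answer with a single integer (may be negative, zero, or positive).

Answer: -1

Derivation:
Gen 1: crossing 1x2. Both 3&4? no. Sum: 0
Gen 2: crossing 2x1. Both 3&4? no. Sum: 0
Gen 3: 3 under 4. Both 3&4? yes. Contrib: -1. Sum: -1
Gen 4: crossing 2x4. Both 3&4? no. Sum: -1
Gen 5: crossing 4x2. Both 3&4? no. Sum: -1
Gen 6: crossing 1x2. Both 3&4? no. Sum: -1
Gen 7: crossing 2x1. Both 3&4? no. Sum: -1
Gen 8: crossing 1x2. Both 3&4? no. Sum: -1
Gen 9: crossing 1x4. Both 3&4? no. Sum: -1
Gen 10: crossing 1x3. Both 3&4? no. Sum: -1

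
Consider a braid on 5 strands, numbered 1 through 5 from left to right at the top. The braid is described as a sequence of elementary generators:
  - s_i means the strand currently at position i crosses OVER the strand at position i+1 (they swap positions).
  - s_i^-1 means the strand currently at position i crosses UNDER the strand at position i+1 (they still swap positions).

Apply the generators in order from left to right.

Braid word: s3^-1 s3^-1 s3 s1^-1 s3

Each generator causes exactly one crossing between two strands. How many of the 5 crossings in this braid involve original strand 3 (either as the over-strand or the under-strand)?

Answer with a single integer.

Answer: 4

Derivation:
Gen 1: crossing 3x4. Involves strand 3? yes. Count so far: 1
Gen 2: crossing 4x3. Involves strand 3? yes. Count so far: 2
Gen 3: crossing 3x4. Involves strand 3? yes. Count so far: 3
Gen 4: crossing 1x2. Involves strand 3? no. Count so far: 3
Gen 5: crossing 4x3. Involves strand 3? yes. Count so far: 4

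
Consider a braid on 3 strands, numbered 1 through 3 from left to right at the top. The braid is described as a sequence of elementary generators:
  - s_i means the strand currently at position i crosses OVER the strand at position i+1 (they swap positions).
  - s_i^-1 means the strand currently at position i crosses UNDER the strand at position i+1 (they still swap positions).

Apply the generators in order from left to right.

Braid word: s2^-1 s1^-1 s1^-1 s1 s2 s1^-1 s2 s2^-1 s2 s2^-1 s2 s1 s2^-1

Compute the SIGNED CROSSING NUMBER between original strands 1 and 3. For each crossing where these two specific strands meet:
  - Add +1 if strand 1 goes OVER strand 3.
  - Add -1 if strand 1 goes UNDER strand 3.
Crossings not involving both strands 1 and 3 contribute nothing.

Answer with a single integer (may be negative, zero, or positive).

Answer: -4

Derivation:
Gen 1: crossing 2x3. Both 1&3? no. Sum: 0
Gen 2: 1 under 3. Both 1&3? yes. Contrib: -1. Sum: -1
Gen 3: 3 under 1. Both 1&3? yes. Contrib: +1. Sum: 0
Gen 4: 1 over 3. Both 1&3? yes. Contrib: +1. Sum: 1
Gen 5: crossing 1x2. Both 1&3? no. Sum: 1
Gen 6: crossing 3x2. Both 1&3? no. Sum: 1
Gen 7: 3 over 1. Both 1&3? yes. Contrib: -1. Sum: 0
Gen 8: 1 under 3. Both 1&3? yes. Contrib: -1. Sum: -1
Gen 9: 3 over 1. Both 1&3? yes. Contrib: -1. Sum: -2
Gen 10: 1 under 3. Both 1&3? yes. Contrib: -1. Sum: -3
Gen 11: 3 over 1. Both 1&3? yes. Contrib: -1. Sum: -4
Gen 12: crossing 2x1. Both 1&3? no. Sum: -4
Gen 13: crossing 2x3. Both 1&3? no. Sum: -4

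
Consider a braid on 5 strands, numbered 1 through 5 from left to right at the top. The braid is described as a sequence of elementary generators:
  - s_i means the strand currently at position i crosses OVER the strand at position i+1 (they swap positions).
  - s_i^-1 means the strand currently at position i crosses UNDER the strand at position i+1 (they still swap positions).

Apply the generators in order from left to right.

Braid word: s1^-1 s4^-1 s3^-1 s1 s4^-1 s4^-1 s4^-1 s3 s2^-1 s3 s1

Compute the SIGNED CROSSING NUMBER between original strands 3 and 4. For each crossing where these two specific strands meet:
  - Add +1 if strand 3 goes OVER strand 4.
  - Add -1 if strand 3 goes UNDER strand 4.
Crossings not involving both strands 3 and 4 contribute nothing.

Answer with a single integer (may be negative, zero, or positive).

Gen 1: crossing 1x2. Both 3&4? no. Sum: 0
Gen 2: crossing 4x5. Both 3&4? no. Sum: 0
Gen 3: crossing 3x5. Both 3&4? no. Sum: 0
Gen 4: crossing 2x1. Both 3&4? no. Sum: 0
Gen 5: 3 under 4. Both 3&4? yes. Contrib: -1. Sum: -1
Gen 6: 4 under 3. Both 3&4? yes. Contrib: +1. Sum: 0
Gen 7: 3 under 4. Both 3&4? yes. Contrib: -1. Sum: -1
Gen 8: crossing 5x4. Both 3&4? no. Sum: -1
Gen 9: crossing 2x4. Both 3&4? no. Sum: -1
Gen 10: crossing 2x5. Both 3&4? no. Sum: -1
Gen 11: crossing 1x4. Both 3&4? no. Sum: -1

Answer: -1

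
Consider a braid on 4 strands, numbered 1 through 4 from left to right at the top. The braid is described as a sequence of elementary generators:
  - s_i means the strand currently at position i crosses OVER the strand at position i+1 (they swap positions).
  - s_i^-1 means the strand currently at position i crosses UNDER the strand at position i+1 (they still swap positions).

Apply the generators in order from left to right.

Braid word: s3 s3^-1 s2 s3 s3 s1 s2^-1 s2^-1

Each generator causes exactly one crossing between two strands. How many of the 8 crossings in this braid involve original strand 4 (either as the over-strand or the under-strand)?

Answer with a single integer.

Gen 1: crossing 3x4. Involves strand 4? yes. Count so far: 1
Gen 2: crossing 4x3. Involves strand 4? yes. Count so far: 2
Gen 3: crossing 2x3. Involves strand 4? no. Count so far: 2
Gen 4: crossing 2x4. Involves strand 4? yes. Count so far: 3
Gen 5: crossing 4x2. Involves strand 4? yes. Count so far: 4
Gen 6: crossing 1x3. Involves strand 4? no. Count so far: 4
Gen 7: crossing 1x2. Involves strand 4? no. Count so far: 4
Gen 8: crossing 2x1. Involves strand 4? no. Count so far: 4

Answer: 4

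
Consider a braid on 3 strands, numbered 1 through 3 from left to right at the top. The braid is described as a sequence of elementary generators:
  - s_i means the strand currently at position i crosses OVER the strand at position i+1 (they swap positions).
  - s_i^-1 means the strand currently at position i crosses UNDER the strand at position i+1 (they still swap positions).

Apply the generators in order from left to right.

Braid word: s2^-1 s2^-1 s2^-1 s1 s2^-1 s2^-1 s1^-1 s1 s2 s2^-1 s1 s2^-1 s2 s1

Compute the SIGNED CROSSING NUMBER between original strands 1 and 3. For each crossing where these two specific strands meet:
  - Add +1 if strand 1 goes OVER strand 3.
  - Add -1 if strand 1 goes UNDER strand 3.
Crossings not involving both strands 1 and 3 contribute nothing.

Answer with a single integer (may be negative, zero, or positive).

Answer: 3

Derivation:
Gen 1: crossing 2x3. Both 1&3? no. Sum: 0
Gen 2: crossing 3x2. Both 1&3? no. Sum: 0
Gen 3: crossing 2x3. Both 1&3? no. Sum: 0
Gen 4: 1 over 3. Both 1&3? yes. Contrib: +1. Sum: 1
Gen 5: crossing 1x2. Both 1&3? no. Sum: 1
Gen 6: crossing 2x1. Both 1&3? no. Sum: 1
Gen 7: 3 under 1. Both 1&3? yes. Contrib: +1. Sum: 2
Gen 8: 1 over 3. Both 1&3? yes. Contrib: +1. Sum: 3
Gen 9: crossing 1x2. Both 1&3? no. Sum: 3
Gen 10: crossing 2x1. Both 1&3? no. Sum: 3
Gen 11: 3 over 1. Both 1&3? yes. Contrib: -1. Sum: 2
Gen 12: crossing 3x2. Both 1&3? no. Sum: 2
Gen 13: crossing 2x3. Both 1&3? no. Sum: 2
Gen 14: 1 over 3. Both 1&3? yes. Contrib: +1. Sum: 3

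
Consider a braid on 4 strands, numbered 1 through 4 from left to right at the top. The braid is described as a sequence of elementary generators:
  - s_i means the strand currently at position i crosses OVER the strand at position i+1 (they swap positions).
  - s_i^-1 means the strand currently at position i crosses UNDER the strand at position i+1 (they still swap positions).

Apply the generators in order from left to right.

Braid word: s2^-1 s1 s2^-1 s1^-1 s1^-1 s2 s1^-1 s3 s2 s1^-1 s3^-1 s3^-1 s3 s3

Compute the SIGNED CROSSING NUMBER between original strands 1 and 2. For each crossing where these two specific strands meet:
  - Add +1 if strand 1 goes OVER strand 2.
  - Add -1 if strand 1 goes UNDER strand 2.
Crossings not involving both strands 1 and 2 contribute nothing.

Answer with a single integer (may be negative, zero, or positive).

Gen 1: crossing 2x3. Both 1&2? no. Sum: 0
Gen 2: crossing 1x3. Both 1&2? no. Sum: 0
Gen 3: 1 under 2. Both 1&2? yes. Contrib: -1. Sum: -1
Gen 4: crossing 3x2. Both 1&2? no. Sum: -1
Gen 5: crossing 2x3. Both 1&2? no. Sum: -1
Gen 6: 2 over 1. Both 1&2? yes. Contrib: -1. Sum: -2
Gen 7: crossing 3x1. Both 1&2? no. Sum: -2
Gen 8: crossing 2x4. Both 1&2? no. Sum: -2
Gen 9: crossing 3x4. Both 1&2? no. Sum: -2
Gen 10: crossing 1x4. Both 1&2? no. Sum: -2
Gen 11: crossing 3x2. Both 1&2? no. Sum: -2
Gen 12: crossing 2x3. Both 1&2? no. Sum: -2
Gen 13: crossing 3x2. Both 1&2? no. Sum: -2
Gen 14: crossing 2x3. Both 1&2? no. Sum: -2

Answer: -2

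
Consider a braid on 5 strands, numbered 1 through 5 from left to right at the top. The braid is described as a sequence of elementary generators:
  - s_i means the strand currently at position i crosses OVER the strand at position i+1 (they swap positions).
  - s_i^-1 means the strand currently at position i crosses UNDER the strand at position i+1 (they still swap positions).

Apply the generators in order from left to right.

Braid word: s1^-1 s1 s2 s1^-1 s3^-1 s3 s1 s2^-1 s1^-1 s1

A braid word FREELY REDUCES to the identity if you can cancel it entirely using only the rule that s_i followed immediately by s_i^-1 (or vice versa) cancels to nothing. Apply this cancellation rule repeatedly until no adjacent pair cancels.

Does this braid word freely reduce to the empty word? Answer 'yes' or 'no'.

Gen 1 (s1^-1): push. Stack: [s1^-1]
Gen 2 (s1): cancels prior s1^-1. Stack: []
Gen 3 (s2): push. Stack: [s2]
Gen 4 (s1^-1): push. Stack: [s2 s1^-1]
Gen 5 (s3^-1): push. Stack: [s2 s1^-1 s3^-1]
Gen 6 (s3): cancels prior s3^-1. Stack: [s2 s1^-1]
Gen 7 (s1): cancels prior s1^-1. Stack: [s2]
Gen 8 (s2^-1): cancels prior s2. Stack: []
Gen 9 (s1^-1): push. Stack: [s1^-1]
Gen 10 (s1): cancels prior s1^-1. Stack: []
Reduced word: (empty)

Answer: yes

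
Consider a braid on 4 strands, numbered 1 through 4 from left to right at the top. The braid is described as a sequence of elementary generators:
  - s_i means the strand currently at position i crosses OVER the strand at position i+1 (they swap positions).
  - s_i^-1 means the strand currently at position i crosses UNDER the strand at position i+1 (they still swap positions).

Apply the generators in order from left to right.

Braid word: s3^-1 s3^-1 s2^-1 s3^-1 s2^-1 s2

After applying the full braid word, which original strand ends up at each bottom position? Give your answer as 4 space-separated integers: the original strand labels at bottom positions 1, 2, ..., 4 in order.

Gen 1 (s3^-1): strand 3 crosses under strand 4. Perm now: [1 2 4 3]
Gen 2 (s3^-1): strand 4 crosses under strand 3. Perm now: [1 2 3 4]
Gen 3 (s2^-1): strand 2 crosses under strand 3. Perm now: [1 3 2 4]
Gen 4 (s3^-1): strand 2 crosses under strand 4. Perm now: [1 3 4 2]
Gen 5 (s2^-1): strand 3 crosses under strand 4. Perm now: [1 4 3 2]
Gen 6 (s2): strand 4 crosses over strand 3. Perm now: [1 3 4 2]

Answer: 1 3 4 2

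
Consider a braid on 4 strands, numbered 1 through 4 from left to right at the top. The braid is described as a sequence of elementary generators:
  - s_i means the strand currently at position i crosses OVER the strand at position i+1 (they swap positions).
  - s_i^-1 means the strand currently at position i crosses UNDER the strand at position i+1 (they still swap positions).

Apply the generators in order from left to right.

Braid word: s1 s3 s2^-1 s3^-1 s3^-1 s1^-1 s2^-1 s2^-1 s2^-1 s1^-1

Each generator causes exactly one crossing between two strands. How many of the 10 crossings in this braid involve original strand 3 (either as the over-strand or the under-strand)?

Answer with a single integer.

Answer: 3

Derivation:
Gen 1: crossing 1x2. Involves strand 3? no. Count so far: 0
Gen 2: crossing 3x4. Involves strand 3? yes. Count so far: 1
Gen 3: crossing 1x4. Involves strand 3? no. Count so far: 1
Gen 4: crossing 1x3. Involves strand 3? yes. Count so far: 2
Gen 5: crossing 3x1. Involves strand 3? yes. Count so far: 3
Gen 6: crossing 2x4. Involves strand 3? no. Count so far: 3
Gen 7: crossing 2x1. Involves strand 3? no. Count so far: 3
Gen 8: crossing 1x2. Involves strand 3? no. Count so far: 3
Gen 9: crossing 2x1. Involves strand 3? no. Count so far: 3
Gen 10: crossing 4x1. Involves strand 3? no. Count so far: 3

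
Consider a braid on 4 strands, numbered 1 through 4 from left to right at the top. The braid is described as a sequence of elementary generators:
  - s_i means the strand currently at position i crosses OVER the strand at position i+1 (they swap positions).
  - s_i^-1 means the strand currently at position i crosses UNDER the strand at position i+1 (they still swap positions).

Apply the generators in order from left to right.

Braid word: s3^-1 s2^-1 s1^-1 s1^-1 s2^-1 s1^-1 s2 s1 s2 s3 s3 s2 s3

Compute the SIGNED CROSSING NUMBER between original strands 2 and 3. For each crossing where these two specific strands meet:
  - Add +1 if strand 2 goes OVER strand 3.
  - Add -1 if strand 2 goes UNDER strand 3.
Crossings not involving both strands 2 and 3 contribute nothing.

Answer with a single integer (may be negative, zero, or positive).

Answer: 0

Derivation:
Gen 1: crossing 3x4. Both 2&3? no. Sum: 0
Gen 2: crossing 2x4. Both 2&3? no. Sum: 0
Gen 3: crossing 1x4. Both 2&3? no. Sum: 0
Gen 4: crossing 4x1. Both 2&3? no. Sum: 0
Gen 5: crossing 4x2. Both 2&3? no. Sum: 0
Gen 6: crossing 1x2. Both 2&3? no. Sum: 0
Gen 7: crossing 1x4. Both 2&3? no. Sum: 0
Gen 8: crossing 2x4. Both 2&3? no. Sum: 0
Gen 9: crossing 2x1. Both 2&3? no. Sum: 0
Gen 10: 2 over 3. Both 2&3? yes. Contrib: +1. Sum: 1
Gen 11: 3 over 2. Both 2&3? yes. Contrib: -1. Sum: 0
Gen 12: crossing 1x2. Both 2&3? no. Sum: 0
Gen 13: crossing 1x3. Both 2&3? no. Sum: 0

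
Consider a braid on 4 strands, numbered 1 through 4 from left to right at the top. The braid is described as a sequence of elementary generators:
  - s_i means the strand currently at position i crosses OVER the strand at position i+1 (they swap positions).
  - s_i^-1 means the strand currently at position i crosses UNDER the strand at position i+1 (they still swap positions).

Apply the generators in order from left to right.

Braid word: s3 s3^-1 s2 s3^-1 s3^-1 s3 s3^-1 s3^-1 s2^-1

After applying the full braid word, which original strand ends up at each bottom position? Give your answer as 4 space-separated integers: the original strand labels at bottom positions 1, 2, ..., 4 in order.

Gen 1 (s3): strand 3 crosses over strand 4. Perm now: [1 2 4 3]
Gen 2 (s3^-1): strand 4 crosses under strand 3. Perm now: [1 2 3 4]
Gen 3 (s2): strand 2 crosses over strand 3. Perm now: [1 3 2 4]
Gen 4 (s3^-1): strand 2 crosses under strand 4. Perm now: [1 3 4 2]
Gen 5 (s3^-1): strand 4 crosses under strand 2. Perm now: [1 3 2 4]
Gen 6 (s3): strand 2 crosses over strand 4. Perm now: [1 3 4 2]
Gen 7 (s3^-1): strand 4 crosses under strand 2. Perm now: [1 3 2 4]
Gen 8 (s3^-1): strand 2 crosses under strand 4. Perm now: [1 3 4 2]
Gen 9 (s2^-1): strand 3 crosses under strand 4. Perm now: [1 4 3 2]

Answer: 1 4 3 2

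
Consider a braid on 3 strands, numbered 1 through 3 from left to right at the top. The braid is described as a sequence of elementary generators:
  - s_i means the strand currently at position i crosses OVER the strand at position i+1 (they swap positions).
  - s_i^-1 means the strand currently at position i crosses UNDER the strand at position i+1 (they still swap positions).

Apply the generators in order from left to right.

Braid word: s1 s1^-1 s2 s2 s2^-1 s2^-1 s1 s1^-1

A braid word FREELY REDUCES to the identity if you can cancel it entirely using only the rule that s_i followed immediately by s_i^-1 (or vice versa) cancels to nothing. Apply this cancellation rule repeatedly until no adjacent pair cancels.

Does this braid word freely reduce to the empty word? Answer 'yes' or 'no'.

Gen 1 (s1): push. Stack: [s1]
Gen 2 (s1^-1): cancels prior s1. Stack: []
Gen 3 (s2): push. Stack: [s2]
Gen 4 (s2): push. Stack: [s2 s2]
Gen 5 (s2^-1): cancels prior s2. Stack: [s2]
Gen 6 (s2^-1): cancels prior s2. Stack: []
Gen 7 (s1): push. Stack: [s1]
Gen 8 (s1^-1): cancels prior s1. Stack: []
Reduced word: (empty)

Answer: yes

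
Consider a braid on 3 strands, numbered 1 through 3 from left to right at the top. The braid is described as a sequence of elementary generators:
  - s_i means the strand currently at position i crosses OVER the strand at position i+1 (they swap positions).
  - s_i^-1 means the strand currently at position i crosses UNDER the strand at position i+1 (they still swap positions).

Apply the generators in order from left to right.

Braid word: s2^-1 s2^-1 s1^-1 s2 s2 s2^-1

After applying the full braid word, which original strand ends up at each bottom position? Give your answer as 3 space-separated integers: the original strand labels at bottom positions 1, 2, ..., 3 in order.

Gen 1 (s2^-1): strand 2 crosses under strand 3. Perm now: [1 3 2]
Gen 2 (s2^-1): strand 3 crosses under strand 2. Perm now: [1 2 3]
Gen 3 (s1^-1): strand 1 crosses under strand 2. Perm now: [2 1 3]
Gen 4 (s2): strand 1 crosses over strand 3. Perm now: [2 3 1]
Gen 5 (s2): strand 3 crosses over strand 1. Perm now: [2 1 3]
Gen 6 (s2^-1): strand 1 crosses under strand 3. Perm now: [2 3 1]

Answer: 2 3 1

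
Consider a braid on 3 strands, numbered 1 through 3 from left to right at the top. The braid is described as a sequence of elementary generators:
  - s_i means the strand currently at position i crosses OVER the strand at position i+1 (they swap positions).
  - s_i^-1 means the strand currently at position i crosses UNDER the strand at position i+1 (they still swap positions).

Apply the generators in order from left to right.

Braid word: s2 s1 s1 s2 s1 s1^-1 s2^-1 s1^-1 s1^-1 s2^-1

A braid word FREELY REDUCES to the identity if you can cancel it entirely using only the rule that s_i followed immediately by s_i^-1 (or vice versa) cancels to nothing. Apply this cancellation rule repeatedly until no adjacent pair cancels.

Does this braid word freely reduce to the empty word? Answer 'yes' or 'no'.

Answer: yes

Derivation:
Gen 1 (s2): push. Stack: [s2]
Gen 2 (s1): push. Stack: [s2 s1]
Gen 3 (s1): push. Stack: [s2 s1 s1]
Gen 4 (s2): push. Stack: [s2 s1 s1 s2]
Gen 5 (s1): push. Stack: [s2 s1 s1 s2 s1]
Gen 6 (s1^-1): cancels prior s1. Stack: [s2 s1 s1 s2]
Gen 7 (s2^-1): cancels prior s2. Stack: [s2 s1 s1]
Gen 8 (s1^-1): cancels prior s1. Stack: [s2 s1]
Gen 9 (s1^-1): cancels prior s1. Stack: [s2]
Gen 10 (s2^-1): cancels prior s2. Stack: []
Reduced word: (empty)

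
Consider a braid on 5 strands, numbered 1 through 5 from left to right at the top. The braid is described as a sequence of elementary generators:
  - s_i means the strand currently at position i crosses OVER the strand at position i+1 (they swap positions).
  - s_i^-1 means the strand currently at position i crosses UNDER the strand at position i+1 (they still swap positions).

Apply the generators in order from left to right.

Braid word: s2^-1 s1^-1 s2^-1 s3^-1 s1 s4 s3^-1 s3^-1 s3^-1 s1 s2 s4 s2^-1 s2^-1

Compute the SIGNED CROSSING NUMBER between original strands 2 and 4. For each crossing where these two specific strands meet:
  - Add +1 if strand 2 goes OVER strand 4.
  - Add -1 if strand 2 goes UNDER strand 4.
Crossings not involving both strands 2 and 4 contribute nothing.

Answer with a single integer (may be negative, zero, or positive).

Gen 1: crossing 2x3. Both 2&4? no. Sum: 0
Gen 2: crossing 1x3. Both 2&4? no. Sum: 0
Gen 3: crossing 1x2. Both 2&4? no. Sum: 0
Gen 4: crossing 1x4. Both 2&4? no. Sum: 0
Gen 5: crossing 3x2. Both 2&4? no. Sum: 0
Gen 6: crossing 1x5. Both 2&4? no. Sum: 0
Gen 7: crossing 4x5. Both 2&4? no. Sum: 0
Gen 8: crossing 5x4. Both 2&4? no. Sum: 0
Gen 9: crossing 4x5. Both 2&4? no. Sum: 0
Gen 10: crossing 2x3. Both 2&4? no. Sum: 0
Gen 11: crossing 2x5. Both 2&4? no. Sum: 0
Gen 12: crossing 4x1. Both 2&4? no. Sum: 0
Gen 13: crossing 5x2. Both 2&4? no. Sum: 0
Gen 14: crossing 2x5. Both 2&4? no. Sum: 0

Answer: 0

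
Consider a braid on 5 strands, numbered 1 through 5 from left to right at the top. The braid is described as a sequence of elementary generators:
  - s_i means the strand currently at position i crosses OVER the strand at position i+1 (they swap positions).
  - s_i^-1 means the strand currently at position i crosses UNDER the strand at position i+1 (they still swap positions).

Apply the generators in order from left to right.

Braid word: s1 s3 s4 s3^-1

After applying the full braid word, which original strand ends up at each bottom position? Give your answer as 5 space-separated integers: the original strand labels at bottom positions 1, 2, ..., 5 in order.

Answer: 2 1 5 4 3

Derivation:
Gen 1 (s1): strand 1 crosses over strand 2. Perm now: [2 1 3 4 5]
Gen 2 (s3): strand 3 crosses over strand 4. Perm now: [2 1 4 3 5]
Gen 3 (s4): strand 3 crosses over strand 5. Perm now: [2 1 4 5 3]
Gen 4 (s3^-1): strand 4 crosses under strand 5. Perm now: [2 1 5 4 3]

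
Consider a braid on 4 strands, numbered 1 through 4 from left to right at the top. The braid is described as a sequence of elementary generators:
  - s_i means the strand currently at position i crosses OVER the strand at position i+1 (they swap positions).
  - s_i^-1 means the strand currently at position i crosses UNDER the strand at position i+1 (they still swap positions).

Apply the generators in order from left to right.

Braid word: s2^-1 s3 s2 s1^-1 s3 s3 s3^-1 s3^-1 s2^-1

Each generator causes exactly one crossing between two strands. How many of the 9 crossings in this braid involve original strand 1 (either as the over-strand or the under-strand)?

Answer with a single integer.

Gen 1: crossing 2x3. Involves strand 1? no. Count so far: 0
Gen 2: crossing 2x4. Involves strand 1? no. Count so far: 0
Gen 3: crossing 3x4. Involves strand 1? no. Count so far: 0
Gen 4: crossing 1x4. Involves strand 1? yes. Count so far: 1
Gen 5: crossing 3x2. Involves strand 1? no. Count so far: 1
Gen 6: crossing 2x3. Involves strand 1? no. Count so far: 1
Gen 7: crossing 3x2. Involves strand 1? no. Count so far: 1
Gen 8: crossing 2x3. Involves strand 1? no. Count so far: 1
Gen 9: crossing 1x3. Involves strand 1? yes. Count so far: 2

Answer: 2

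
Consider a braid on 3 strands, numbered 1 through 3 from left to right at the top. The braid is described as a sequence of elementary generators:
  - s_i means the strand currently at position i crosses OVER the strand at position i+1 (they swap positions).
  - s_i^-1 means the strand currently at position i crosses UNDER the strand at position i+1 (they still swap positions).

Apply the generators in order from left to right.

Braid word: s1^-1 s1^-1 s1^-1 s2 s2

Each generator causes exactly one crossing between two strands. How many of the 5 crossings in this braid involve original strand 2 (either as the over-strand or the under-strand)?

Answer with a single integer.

Gen 1: crossing 1x2. Involves strand 2? yes. Count so far: 1
Gen 2: crossing 2x1. Involves strand 2? yes. Count so far: 2
Gen 3: crossing 1x2. Involves strand 2? yes. Count so far: 3
Gen 4: crossing 1x3. Involves strand 2? no. Count so far: 3
Gen 5: crossing 3x1. Involves strand 2? no. Count so far: 3

Answer: 3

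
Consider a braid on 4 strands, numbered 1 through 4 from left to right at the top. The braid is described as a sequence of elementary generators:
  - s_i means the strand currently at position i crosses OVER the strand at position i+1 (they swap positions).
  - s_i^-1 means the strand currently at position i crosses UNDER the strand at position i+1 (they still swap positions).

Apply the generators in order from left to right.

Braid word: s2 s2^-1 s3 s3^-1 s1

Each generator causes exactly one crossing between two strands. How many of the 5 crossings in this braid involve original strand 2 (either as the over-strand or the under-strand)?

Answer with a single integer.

Gen 1: crossing 2x3. Involves strand 2? yes. Count so far: 1
Gen 2: crossing 3x2. Involves strand 2? yes. Count so far: 2
Gen 3: crossing 3x4. Involves strand 2? no. Count so far: 2
Gen 4: crossing 4x3. Involves strand 2? no. Count so far: 2
Gen 5: crossing 1x2. Involves strand 2? yes. Count so far: 3

Answer: 3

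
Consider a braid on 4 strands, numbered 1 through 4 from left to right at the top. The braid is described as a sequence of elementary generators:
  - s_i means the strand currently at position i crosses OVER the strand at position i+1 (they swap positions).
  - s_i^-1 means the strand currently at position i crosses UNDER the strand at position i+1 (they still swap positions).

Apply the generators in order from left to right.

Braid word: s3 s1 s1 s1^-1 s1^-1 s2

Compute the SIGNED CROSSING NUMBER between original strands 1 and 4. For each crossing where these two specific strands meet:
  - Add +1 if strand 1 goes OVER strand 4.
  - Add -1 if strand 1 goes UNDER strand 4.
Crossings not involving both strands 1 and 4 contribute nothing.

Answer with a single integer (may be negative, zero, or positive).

Answer: 0

Derivation:
Gen 1: crossing 3x4. Both 1&4? no. Sum: 0
Gen 2: crossing 1x2. Both 1&4? no. Sum: 0
Gen 3: crossing 2x1. Both 1&4? no. Sum: 0
Gen 4: crossing 1x2. Both 1&4? no. Sum: 0
Gen 5: crossing 2x1. Both 1&4? no. Sum: 0
Gen 6: crossing 2x4. Both 1&4? no. Sum: 0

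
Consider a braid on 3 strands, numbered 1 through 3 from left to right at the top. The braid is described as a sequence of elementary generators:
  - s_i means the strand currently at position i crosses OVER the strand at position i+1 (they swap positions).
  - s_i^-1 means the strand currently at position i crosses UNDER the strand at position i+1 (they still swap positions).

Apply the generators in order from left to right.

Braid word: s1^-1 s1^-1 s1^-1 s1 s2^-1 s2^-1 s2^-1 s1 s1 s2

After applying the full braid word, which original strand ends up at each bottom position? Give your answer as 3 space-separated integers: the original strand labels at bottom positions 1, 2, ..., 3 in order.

Gen 1 (s1^-1): strand 1 crosses under strand 2. Perm now: [2 1 3]
Gen 2 (s1^-1): strand 2 crosses under strand 1. Perm now: [1 2 3]
Gen 3 (s1^-1): strand 1 crosses under strand 2. Perm now: [2 1 3]
Gen 4 (s1): strand 2 crosses over strand 1. Perm now: [1 2 3]
Gen 5 (s2^-1): strand 2 crosses under strand 3. Perm now: [1 3 2]
Gen 6 (s2^-1): strand 3 crosses under strand 2. Perm now: [1 2 3]
Gen 7 (s2^-1): strand 2 crosses under strand 3. Perm now: [1 3 2]
Gen 8 (s1): strand 1 crosses over strand 3. Perm now: [3 1 2]
Gen 9 (s1): strand 3 crosses over strand 1. Perm now: [1 3 2]
Gen 10 (s2): strand 3 crosses over strand 2. Perm now: [1 2 3]

Answer: 1 2 3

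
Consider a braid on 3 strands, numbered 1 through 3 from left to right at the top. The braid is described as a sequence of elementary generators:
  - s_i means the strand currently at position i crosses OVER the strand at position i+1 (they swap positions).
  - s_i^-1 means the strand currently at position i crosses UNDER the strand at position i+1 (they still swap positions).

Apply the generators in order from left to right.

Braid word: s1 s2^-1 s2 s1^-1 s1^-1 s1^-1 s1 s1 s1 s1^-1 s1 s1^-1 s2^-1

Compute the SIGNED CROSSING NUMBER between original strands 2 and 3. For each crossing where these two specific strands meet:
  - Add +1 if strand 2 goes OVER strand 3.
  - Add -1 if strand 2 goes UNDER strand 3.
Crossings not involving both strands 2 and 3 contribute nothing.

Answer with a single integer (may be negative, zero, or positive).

Gen 1: crossing 1x2. Both 2&3? no. Sum: 0
Gen 2: crossing 1x3. Both 2&3? no. Sum: 0
Gen 3: crossing 3x1. Both 2&3? no. Sum: 0
Gen 4: crossing 2x1. Both 2&3? no. Sum: 0
Gen 5: crossing 1x2. Both 2&3? no. Sum: 0
Gen 6: crossing 2x1. Both 2&3? no. Sum: 0
Gen 7: crossing 1x2. Both 2&3? no. Sum: 0
Gen 8: crossing 2x1. Both 2&3? no. Sum: 0
Gen 9: crossing 1x2. Both 2&3? no. Sum: 0
Gen 10: crossing 2x1. Both 2&3? no. Sum: 0
Gen 11: crossing 1x2. Both 2&3? no. Sum: 0
Gen 12: crossing 2x1. Both 2&3? no. Sum: 0
Gen 13: 2 under 3. Both 2&3? yes. Contrib: -1. Sum: -1

Answer: -1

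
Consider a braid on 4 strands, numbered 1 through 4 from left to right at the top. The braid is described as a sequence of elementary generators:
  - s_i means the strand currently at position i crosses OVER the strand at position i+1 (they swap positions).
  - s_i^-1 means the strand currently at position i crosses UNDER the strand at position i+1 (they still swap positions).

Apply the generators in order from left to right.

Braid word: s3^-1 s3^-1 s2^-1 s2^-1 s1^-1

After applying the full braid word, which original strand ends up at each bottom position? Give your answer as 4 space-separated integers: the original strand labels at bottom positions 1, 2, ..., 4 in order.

Gen 1 (s3^-1): strand 3 crosses under strand 4. Perm now: [1 2 4 3]
Gen 2 (s3^-1): strand 4 crosses under strand 3. Perm now: [1 2 3 4]
Gen 3 (s2^-1): strand 2 crosses under strand 3. Perm now: [1 3 2 4]
Gen 4 (s2^-1): strand 3 crosses under strand 2. Perm now: [1 2 3 4]
Gen 5 (s1^-1): strand 1 crosses under strand 2. Perm now: [2 1 3 4]

Answer: 2 1 3 4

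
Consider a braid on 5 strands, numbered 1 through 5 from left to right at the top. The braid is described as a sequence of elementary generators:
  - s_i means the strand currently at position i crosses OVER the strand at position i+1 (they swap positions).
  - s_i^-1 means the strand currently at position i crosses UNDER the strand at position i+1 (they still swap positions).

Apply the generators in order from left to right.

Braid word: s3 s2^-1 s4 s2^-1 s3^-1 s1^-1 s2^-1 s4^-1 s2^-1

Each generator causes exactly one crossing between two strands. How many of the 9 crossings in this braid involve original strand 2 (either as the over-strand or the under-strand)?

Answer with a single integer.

Gen 1: crossing 3x4. Involves strand 2? no. Count so far: 0
Gen 2: crossing 2x4. Involves strand 2? yes. Count so far: 1
Gen 3: crossing 3x5. Involves strand 2? no. Count so far: 1
Gen 4: crossing 4x2. Involves strand 2? yes. Count so far: 2
Gen 5: crossing 4x5. Involves strand 2? no. Count so far: 2
Gen 6: crossing 1x2. Involves strand 2? yes. Count so far: 3
Gen 7: crossing 1x5. Involves strand 2? no. Count so far: 3
Gen 8: crossing 4x3. Involves strand 2? no. Count so far: 3
Gen 9: crossing 5x1. Involves strand 2? no. Count so far: 3

Answer: 3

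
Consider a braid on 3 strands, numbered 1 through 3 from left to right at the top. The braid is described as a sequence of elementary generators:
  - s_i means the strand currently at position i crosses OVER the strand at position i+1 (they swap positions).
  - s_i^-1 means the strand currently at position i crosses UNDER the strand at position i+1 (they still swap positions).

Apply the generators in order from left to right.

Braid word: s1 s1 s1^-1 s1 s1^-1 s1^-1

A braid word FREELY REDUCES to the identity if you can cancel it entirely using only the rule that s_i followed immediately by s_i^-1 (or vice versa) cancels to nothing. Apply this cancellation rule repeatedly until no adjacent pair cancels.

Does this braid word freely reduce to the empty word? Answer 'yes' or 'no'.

Gen 1 (s1): push. Stack: [s1]
Gen 2 (s1): push. Stack: [s1 s1]
Gen 3 (s1^-1): cancels prior s1. Stack: [s1]
Gen 4 (s1): push. Stack: [s1 s1]
Gen 5 (s1^-1): cancels prior s1. Stack: [s1]
Gen 6 (s1^-1): cancels prior s1. Stack: []
Reduced word: (empty)

Answer: yes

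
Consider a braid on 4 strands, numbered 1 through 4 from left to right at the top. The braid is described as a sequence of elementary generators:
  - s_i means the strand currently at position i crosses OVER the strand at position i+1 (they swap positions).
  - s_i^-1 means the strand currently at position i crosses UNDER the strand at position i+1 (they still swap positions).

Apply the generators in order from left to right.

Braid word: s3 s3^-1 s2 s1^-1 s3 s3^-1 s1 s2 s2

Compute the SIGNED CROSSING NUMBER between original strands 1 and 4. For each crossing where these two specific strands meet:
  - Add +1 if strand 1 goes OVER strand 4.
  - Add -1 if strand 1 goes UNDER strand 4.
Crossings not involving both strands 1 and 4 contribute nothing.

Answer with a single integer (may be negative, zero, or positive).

Gen 1: crossing 3x4. Both 1&4? no. Sum: 0
Gen 2: crossing 4x3. Both 1&4? no. Sum: 0
Gen 3: crossing 2x3. Both 1&4? no. Sum: 0
Gen 4: crossing 1x3. Both 1&4? no. Sum: 0
Gen 5: crossing 2x4. Both 1&4? no. Sum: 0
Gen 6: crossing 4x2. Both 1&4? no. Sum: 0
Gen 7: crossing 3x1. Both 1&4? no. Sum: 0
Gen 8: crossing 3x2. Both 1&4? no. Sum: 0
Gen 9: crossing 2x3. Both 1&4? no. Sum: 0

Answer: 0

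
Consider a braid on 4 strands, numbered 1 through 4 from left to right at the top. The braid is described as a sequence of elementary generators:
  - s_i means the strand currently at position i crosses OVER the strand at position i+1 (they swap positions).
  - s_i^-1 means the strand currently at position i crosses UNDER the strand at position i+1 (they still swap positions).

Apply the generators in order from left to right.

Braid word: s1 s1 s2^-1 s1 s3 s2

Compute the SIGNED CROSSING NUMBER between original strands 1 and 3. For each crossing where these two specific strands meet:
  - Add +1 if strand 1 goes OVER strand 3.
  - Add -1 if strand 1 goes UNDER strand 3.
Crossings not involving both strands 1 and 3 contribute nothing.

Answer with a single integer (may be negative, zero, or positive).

Answer: 1

Derivation:
Gen 1: crossing 1x2. Both 1&3? no. Sum: 0
Gen 2: crossing 2x1. Both 1&3? no. Sum: 0
Gen 3: crossing 2x3. Both 1&3? no. Sum: 0
Gen 4: 1 over 3. Both 1&3? yes. Contrib: +1. Sum: 1
Gen 5: crossing 2x4. Both 1&3? no. Sum: 1
Gen 6: crossing 1x4. Both 1&3? no. Sum: 1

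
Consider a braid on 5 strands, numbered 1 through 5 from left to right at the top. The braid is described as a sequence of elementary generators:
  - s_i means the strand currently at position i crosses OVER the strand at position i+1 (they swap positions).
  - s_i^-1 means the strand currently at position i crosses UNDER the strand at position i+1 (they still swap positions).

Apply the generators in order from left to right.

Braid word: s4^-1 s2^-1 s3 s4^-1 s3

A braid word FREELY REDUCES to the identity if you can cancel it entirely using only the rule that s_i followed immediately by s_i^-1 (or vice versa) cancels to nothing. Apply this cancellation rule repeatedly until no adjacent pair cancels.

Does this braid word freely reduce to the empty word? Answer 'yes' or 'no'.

Gen 1 (s4^-1): push. Stack: [s4^-1]
Gen 2 (s2^-1): push. Stack: [s4^-1 s2^-1]
Gen 3 (s3): push. Stack: [s4^-1 s2^-1 s3]
Gen 4 (s4^-1): push. Stack: [s4^-1 s2^-1 s3 s4^-1]
Gen 5 (s3): push. Stack: [s4^-1 s2^-1 s3 s4^-1 s3]
Reduced word: s4^-1 s2^-1 s3 s4^-1 s3

Answer: no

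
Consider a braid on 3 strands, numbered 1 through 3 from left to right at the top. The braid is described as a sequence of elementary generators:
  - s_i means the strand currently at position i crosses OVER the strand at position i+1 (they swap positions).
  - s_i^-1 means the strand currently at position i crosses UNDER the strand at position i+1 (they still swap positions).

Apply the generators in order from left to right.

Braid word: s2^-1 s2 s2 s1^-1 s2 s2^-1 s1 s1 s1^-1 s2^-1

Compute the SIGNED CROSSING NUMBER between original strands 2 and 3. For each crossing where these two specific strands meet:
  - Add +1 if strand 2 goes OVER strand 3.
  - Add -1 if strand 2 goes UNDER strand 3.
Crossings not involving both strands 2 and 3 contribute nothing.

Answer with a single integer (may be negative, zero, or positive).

Gen 1: 2 under 3. Both 2&3? yes. Contrib: -1. Sum: -1
Gen 2: 3 over 2. Both 2&3? yes. Contrib: -1. Sum: -2
Gen 3: 2 over 3. Both 2&3? yes. Contrib: +1. Sum: -1
Gen 4: crossing 1x3. Both 2&3? no. Sum: -1
Gen 5: crossing 1x2. Both 2&3? no. Sum: -1
Gen 6: crossing 2x1. Both 2&3? no. Sum: -1
Gen 7: crossing 3x1. Both 2&3? no. Sum: -1
Gen 8: crossing 1x3. Both 2&3? no. Sum: -1
Gen 9: crossing 3x1. Both 2&3? no. Sum: -1
Gen 10: 3 under 2. Both 2&3? yes. Contrib: +1. Sum: 0

Answer: 0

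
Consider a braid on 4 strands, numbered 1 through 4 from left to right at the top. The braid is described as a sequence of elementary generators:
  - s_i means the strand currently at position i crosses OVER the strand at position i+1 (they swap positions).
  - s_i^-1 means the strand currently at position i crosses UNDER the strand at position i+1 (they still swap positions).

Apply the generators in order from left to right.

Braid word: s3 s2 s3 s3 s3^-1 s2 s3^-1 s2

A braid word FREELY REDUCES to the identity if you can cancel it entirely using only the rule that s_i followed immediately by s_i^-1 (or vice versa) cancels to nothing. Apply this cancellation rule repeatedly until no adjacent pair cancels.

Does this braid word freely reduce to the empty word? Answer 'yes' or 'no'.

Gen 1 (s3): push. Stack: [s3]
Gen 2 (s2): push. Stack: [s3 s2]
Gen 3 (s3): push. Stack: [s3 s2 s3]
Gen 4 (s3): push. Stack: [s3 s2 s3 s3]
Gen 5 (s3^-1): cancels prior s3. Stack: [s3 s2 s3]
Gen 6 (s2): push. Stack: [s3 s2 s3 s2]
Gen 7 (s3^-1): push. Stack: [s3 s2 s3 s2 s3^-1]
Gen 8 (s2): push. Stack: [s3 s2 s3 s2 s3^-1 s2]
Reduced word: s3 s2 s3 s2 s3^-1 s2

Answer: no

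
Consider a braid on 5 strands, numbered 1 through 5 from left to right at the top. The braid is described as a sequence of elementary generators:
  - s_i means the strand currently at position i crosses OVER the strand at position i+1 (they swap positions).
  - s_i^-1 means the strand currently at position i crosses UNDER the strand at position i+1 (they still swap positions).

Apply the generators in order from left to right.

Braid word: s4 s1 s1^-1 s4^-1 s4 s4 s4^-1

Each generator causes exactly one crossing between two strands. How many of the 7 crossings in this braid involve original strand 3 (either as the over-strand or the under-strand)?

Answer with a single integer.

Answer: 0

Derivation:
Gen 1: crossing 4x5. Involves strand 3? no. Count so far: 0
Gen 2: crossing 1x2. Involves strand 3? no. Count so far: 0
Gen 3: crossing 2x1. Involves strand 3? no. Count so far: 0
Gen 4: crossing 5x4. Involves strand 3? no. Count so far: 0
Gen 5: crossing 4x5. Involves strand 3? no. Count so far: 0
Gen 6: crossing 5x4. Involves strand 3? no. Count so far: 0
Gen 7: crossing 4x5. Involves strand 3? no. Count so far: 0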